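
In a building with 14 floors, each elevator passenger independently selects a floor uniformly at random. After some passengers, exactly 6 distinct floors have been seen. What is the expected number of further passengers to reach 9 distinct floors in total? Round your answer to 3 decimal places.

The wait to go from k to k+1 distinct floors is geometric with mean 14/(14-k).
Sum over k = 6,...,8: E = 14/8 + 14/7 + 14/6 = 6.0833.

6.083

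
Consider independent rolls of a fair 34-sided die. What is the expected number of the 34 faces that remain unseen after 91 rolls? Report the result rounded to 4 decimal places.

2.2473

For each face, P(unseen after 91) = (33/34)^91 = 0.06610.
By linearity of expectation, E[unseen] = 34·(33/34)^91 = 2.24733.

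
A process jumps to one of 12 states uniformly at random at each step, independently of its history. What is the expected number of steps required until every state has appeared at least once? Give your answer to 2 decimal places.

37.24

After k distinct states have appeared, the next step gives a new one with probability (12-k)/12, so the expected wait for the (k+1)-th is 12/(12-k).
E[T] = 12/12 + 12/11 + 12/10 + ... + 12/2 + 12/1 = 12·H_{12}.
H_{12} = 3.103, so E[T] = 37.239.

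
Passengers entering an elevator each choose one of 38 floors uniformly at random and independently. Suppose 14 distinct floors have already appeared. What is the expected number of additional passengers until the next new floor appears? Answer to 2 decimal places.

1.58

The number of passengers until the next new floor is geometric with success probability 24/38, so its mean is 38/24.
E = 38/24 = 1.583.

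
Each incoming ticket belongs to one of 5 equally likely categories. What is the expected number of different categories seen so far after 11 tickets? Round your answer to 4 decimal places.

4.5705

For each category, P(seen in 11 tickets) = 1 - (4/5)^11 = 0.91410.
By linearity of expectation, E[distinct seen] = 5·(1 - (4/5)^11) = 4.57050.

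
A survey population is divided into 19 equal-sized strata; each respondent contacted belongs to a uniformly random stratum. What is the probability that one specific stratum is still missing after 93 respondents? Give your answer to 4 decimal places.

On each respondent the fixed stratum fails to appear with probability 18/19.
P(still missing after 93) = (18/19)^93 = 0.00655.

0.0066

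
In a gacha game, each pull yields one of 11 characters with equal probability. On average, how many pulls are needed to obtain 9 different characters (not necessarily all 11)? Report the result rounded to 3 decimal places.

16.719

Going from k to k+1 distinct takes a geometric number of pulls with mean 11/(11-k).
Sum over k = 0,...,8: E = 11/11 + 11/10 + 11/9 + ... + 11/4 + 11/3 = 16.7187.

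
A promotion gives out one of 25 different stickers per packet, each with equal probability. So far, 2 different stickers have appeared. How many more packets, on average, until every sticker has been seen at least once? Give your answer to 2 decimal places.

From k distinct to k+1 distinct takes on average 25/(25-k) packets.
Sum over k = 2,...,24: E = 25/23 + 25/22 + 25/21 + ... + 25/2 + 25/1 = 93.357.

93.36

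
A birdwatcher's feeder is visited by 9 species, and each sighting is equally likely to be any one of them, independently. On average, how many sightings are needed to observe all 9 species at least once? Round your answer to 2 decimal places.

25.46

After k distinct species have appeared, the next sighting gives a new one with probability (9-k)/9, so the expected wait for the (k+1)-th is 9/(9-k).
E[T] = 9/9 + 9/8 + 9/7 + ... + 9/2 + 9/1 = 9·H_{9}.
H_{9} = 2.829, so E[T] = 25.461.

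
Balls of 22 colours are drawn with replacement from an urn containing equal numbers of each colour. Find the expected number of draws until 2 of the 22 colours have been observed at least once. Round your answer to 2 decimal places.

Going from k to k+1 distinct takes a geometric number of draws with mean 22/(22-k).
Sum over k = 0,...,1: E = 22/22 + 22/21 = 2.048.

2.05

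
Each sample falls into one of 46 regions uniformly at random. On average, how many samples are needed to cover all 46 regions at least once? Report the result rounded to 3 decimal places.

203.168

Split into phases: going from k distinct to k+1 distinct takes on average 46/(46-k) samples.
E[T] = 46/46 + 46/45 + 46/44 + ... + 46/2 + 46/1 = 46·H_{46}.
H_{46} = 4.4167, so E[T] = 203.1676.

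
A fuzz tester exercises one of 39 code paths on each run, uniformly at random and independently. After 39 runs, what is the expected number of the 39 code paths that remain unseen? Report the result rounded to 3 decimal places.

For each code path, P(unseen after 39) = (38/39)^39 = 0.3631.
By linearity of expectation, E[unseen] = 39·(38/39)^39 = 14.1614.

14.161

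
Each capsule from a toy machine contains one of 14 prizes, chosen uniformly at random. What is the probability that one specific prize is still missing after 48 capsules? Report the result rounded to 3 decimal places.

Each capsule misses the fixed prize with probability (14-1)/14 = 13/14, independently.
P(still missing after 48) = (13/14)^48 = 0.0285.

0.029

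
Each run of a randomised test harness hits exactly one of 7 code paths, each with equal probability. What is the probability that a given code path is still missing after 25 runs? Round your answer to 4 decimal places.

Each run misses the fixed code path with probability (7-1)/7 = 6/7, independently.
P(still missing after 25) = (6/7)^25 = 0.02120.

0.0212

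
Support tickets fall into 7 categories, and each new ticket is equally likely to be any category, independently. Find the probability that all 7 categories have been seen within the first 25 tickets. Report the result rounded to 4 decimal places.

By inclusion–exclusion over which categories are missing,
P(all seen) = Σ_{j=0}^{7} (-1)^j C(7,j)((7-j)/7)^25
= 1.00000 - 0.14840 + 0.00467 - 0.00003 + 0.00000 - 0.00000 + 0.00000 - 0.00000
= 0.85624.

0.8562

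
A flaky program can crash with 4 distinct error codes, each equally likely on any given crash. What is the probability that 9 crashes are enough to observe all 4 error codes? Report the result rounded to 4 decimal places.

Let A_i be the event that error code i is missing after 9 crashes. By inclusion–exclusion on the A_i,
P(all seen) = Σ_{j=0}^{4} (-1)^j C(4,j)((4-j)/4)^9
= 1.00000 - 0.30034 + 0.01172 - 0.00002 + 0.00000
= 0.71136.

0.7114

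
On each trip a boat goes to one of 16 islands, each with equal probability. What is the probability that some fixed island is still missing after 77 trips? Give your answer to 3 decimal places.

0.007

On each trip the fixed island fails to appear with probability 15/16.
P(still missing after 77) = (15/16)^77 = 0.0069.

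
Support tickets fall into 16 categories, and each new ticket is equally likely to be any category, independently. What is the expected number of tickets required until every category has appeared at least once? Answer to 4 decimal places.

Split into phases: going from k distinct to k+1 distinct takes on average 16/(16-k) tickets.
E[T] = 16/16 + 16/15 + 16/14 + ... + 16/2 + 16/1 = 16·H_{16}.
H_{16} = 3.38073, so E[T] = 54.09166.

54.0917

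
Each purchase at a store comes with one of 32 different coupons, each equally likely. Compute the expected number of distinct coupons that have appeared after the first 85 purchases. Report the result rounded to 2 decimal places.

29.85

For each coupon, P(seen in 85 purchases) = 1 - (31/32)^85 = 0.933.
By linearity of expectation, E[distinct seen] = 32·(1 - (31/32)^85) = 29.846.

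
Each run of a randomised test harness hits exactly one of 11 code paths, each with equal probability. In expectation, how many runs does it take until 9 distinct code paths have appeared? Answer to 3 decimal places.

With k distinct code paths already seen, the next new one arrives after an expected 11/(11-k) runs.
Sum over k = 0,...,8: E = 11/11 + 11/10 + 11/9 + ... + 11/4 + 11/3 = 16.7187.

16.719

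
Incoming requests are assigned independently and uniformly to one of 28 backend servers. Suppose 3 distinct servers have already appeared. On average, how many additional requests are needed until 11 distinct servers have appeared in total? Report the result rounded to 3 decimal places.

10.539

From k distinct to k+1 distinct takes on average 28/(28-k) requests.
Sum over k = 3,...,10: E = 28/25 + 28/24 + 28/23 + ... + 28/19 + 28/18 = 10.5394.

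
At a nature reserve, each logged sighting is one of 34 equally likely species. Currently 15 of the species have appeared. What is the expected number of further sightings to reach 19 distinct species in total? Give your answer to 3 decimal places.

7.803

The wait to go from k to k+1 distinct species is geometric with mean 34/(34-k).
Sum over k = 15,...,18: E = 34/19 + 34/18 + 34/17 + 34/16 = 7.8034.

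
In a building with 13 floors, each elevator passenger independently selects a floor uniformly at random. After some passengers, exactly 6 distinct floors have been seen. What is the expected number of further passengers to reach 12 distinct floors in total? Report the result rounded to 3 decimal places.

20.707

With k distinct floors already seen, the next new one takes an expected 13/(13-k) passengers.
Sum over k = 6,...,11: E = 13/7 + 13/6 + 13/5 + 13/4 + 13/3 + 13/2 = 20.7071.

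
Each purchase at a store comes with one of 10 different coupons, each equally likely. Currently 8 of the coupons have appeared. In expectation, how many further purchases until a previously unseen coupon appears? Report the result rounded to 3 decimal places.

5.000

Each purchase yields a new coupon with probability (10-8)/10 = 2/10, so the wait is geometric with mean 10/2.
E = 10/2 = 5.0000.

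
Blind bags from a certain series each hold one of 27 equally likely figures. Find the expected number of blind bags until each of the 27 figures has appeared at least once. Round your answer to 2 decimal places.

After k distinct figures have appeared, the next blind bag gives a new one with probability (27-k)/27, so the expected wait for the (k+1)-th is 27/(27-k).
E[T] = 27/27 + 27/26 + 27/25 + ... + 27/2 + 27/1 = 27·H_{27}.
H_{27} = 3.891, so E[T] = 105.069.

105.07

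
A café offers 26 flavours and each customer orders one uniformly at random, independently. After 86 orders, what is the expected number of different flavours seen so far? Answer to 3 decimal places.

25.109

For each flavour, P(seen in 86 orders) = 1 - (25/26)^86 = 0.9657.
By linearity of expectation, E[distinct seen] = 26·(1 - (25/26)^86) = 25.1085.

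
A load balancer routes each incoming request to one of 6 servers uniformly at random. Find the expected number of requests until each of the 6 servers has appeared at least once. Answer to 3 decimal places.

14.700

The wait to go from k to k+1 distinct servers is geometric with mean 6/(6-k).
E[T] = 6/6 + 6/5 + 6/4 + 6/3 + 6/2 + 6/1 = 6·H_{6}.
H_{6} = 2.4500, so E[T] = 14.7000.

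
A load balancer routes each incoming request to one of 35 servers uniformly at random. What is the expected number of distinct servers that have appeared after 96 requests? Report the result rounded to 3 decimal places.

32.835

For each server, P(seen in 96 requests) = 1 - (34/35)^96 = 0.9381.
By linearity of expectation, E[distinct seen] = 35·(1 - (34/35)^96) = 32.8347.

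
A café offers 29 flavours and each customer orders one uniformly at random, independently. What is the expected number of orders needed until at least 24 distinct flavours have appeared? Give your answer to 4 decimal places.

Going from k to k+1 distinct takes a geometric number of orders with mean 29/(29-k).
Sum over k = 0,...,23: E = 29/29 + 29/28 + 29/27 + ... + 29/7 + 29/6 = 48.67129.

48.6713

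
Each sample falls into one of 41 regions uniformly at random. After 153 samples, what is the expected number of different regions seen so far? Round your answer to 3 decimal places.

40.062

For each region, P(seen in 153 samples) = 1 - (40/41)^153 = 0.9771.
By linearity of expectation, E[distinct seen] = 41·(1 - (40/41)^153) = 40.0624.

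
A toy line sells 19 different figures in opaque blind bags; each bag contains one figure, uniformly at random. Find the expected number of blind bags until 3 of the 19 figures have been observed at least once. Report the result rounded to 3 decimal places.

3.173

With k distinct figures already seen, the next new one arrives after an expected 19/(19-k) blind bags.
Sum over k = 0,...,2: E = 19/19 + 19/18 + 19/17 = 3.1732.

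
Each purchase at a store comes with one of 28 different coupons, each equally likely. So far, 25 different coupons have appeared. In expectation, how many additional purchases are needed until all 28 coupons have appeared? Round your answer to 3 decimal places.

51.333

The wait to go from k to k+1 distinct coupons is geometric with mean 28/(28-k).
Sum over k = 25,...,27: E = 28/3 + 28/2 + 28/1 = 51.3333.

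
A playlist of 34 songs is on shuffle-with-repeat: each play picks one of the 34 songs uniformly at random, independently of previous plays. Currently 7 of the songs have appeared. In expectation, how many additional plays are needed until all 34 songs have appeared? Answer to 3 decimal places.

132.310

With k distinct songs already seen, the next new one takes an expected 34/(34-k) plays.
Sum over k = 7,...,33: E = 34/27 + 34/26 + 34/25 + ... + 34/2 + 34/1 = 132.3095.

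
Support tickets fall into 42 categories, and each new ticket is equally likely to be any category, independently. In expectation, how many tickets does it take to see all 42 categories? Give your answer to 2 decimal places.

181.72

The wait to go from k to k+1 distinct categories is geometric with mean 42/(42-k).
E[T] = 42/42 + 42/41 + 42/40 + ... + 42/2 + 42/1 = 42·H_{42}.
H_{42} = 4.327, so E[T] = 181.723.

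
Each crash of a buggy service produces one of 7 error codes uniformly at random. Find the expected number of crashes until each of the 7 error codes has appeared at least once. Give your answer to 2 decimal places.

18.15

After k distinct error codes have appeared, the next crash gives a new one with probability (7-k)/7, so the expected wait for the (k+1)-th is 7/(7-k).
E[T] = 7/7 + 7/6 + 7/5 + ... + 7/2 + 7/1 = 7·H_{7}.
H_{7} = 2.593, so E[T] = 18.150.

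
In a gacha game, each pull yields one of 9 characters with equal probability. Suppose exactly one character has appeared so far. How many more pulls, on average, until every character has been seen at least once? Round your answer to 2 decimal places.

The wait to go from k to k+1 distinct characters is geometric with mean 9/(9-k).
Sum over k = 1,...,8: E = 9/8 + 9/7 + 9/6 + ... + 9/2 + 9/1 = 24.461.

24.46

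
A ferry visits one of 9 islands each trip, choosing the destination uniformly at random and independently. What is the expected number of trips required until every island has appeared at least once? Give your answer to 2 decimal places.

After k distinct islands have appeared, the next trip gives a new one with probability (9-k)/9, so the expected wait for the (k+1)-th is 9/(9-k).
E[T] = 9/9 + 9/8 + 9/7 + ... + 9/2 + 9/1 = 9·H_{9}.
H_{9} = 2.829, so E[T] = 25.461.

25.46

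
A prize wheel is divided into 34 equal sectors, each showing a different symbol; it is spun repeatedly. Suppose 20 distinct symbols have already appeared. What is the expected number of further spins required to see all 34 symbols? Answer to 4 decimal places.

110.5531

The wait to go from k to k+1 distinct symbols is geometric with mean 34/(34-k).
Sum over k = 20,...,33: E = 34/14 + 34/13 + 34/12 + ... + 34/2 + 34/1 = 110.55312.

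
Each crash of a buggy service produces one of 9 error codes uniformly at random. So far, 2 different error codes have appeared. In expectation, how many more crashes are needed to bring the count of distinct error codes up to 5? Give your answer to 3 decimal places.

The wait to go from k to k+1 distinct error codes is geometric with mean 9/(9-k).
Sum over k = 2,...,4: E = 9/7 + 9/6 + 9/5 = 4.5857.

4.586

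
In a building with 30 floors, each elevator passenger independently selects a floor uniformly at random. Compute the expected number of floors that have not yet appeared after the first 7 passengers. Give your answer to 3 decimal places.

23.662

For each floor, P(unseen after 7) = (29/30)^7 = 0.7887.
By linearity of expectation, E[unseen] = 30·(29/30)^7 = 23.6624.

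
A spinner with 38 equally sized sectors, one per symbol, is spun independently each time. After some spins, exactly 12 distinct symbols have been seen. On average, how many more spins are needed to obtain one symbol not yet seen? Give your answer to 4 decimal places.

Each spin yields a new symbol with probability (38-12)/38 = 26/38, so the wait is geometric with mean 38/26.
E = 38/26 = 1.46154.

1.4615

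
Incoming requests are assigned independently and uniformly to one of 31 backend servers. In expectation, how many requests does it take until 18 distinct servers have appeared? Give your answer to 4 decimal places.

26.2605

With k distinct servers already seen, the next new one arrives after an expected 31/(31-k) requests.
Sum over k = 0,...,17: E = 31/31 + 31/30 + 31/29 + ... + 31/15 + 31/14 = 26.26045.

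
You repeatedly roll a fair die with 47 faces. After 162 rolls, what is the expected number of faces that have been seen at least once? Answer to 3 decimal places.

For each face, P(seen in 162 rolls) = 1 - (46/47)^162 = 0.9693.
By linearity of expectation, E[distinct seen] = 47·(1 - (46/47)^162) = 45.5578.

45.558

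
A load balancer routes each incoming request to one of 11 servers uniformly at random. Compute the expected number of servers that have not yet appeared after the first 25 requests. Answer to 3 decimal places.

1.015

For each server, P(unseen after 25) = (10/11)^25 = 0.0923.
By linearity of expectation, E[unseen] = 11·(10/11)^25 = 1.0153.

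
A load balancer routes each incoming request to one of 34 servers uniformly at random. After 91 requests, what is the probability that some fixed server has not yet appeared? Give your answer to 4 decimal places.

0.0661

On each request the fixed server fails to appear with probability 33/34.
P(still missing after 91) = (33/34)^91 = 0.06610.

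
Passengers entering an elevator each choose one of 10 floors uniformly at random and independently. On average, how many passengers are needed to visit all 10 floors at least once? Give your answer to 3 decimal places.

29.290

The wait to go from k to k+1 distinct floors is geometric with mean 10/(10-k).
E[T] = 10/10 + 10/9 + 10/8 + ... + 10/2 + 10/1 = 10·H_{10}.
H_{10} = 2.9290, so E[T] = 29.2897.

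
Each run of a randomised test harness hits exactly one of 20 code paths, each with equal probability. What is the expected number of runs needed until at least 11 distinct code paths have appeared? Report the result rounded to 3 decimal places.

Going from k to k+1 distinct takes a geometric number of runs with mean 20/(20-k).
Sum over k = 0,...,10: E = 20/20 + 20/19 + 20/18 + ... + 20/11 + 20/10 = 15.3754.

15.375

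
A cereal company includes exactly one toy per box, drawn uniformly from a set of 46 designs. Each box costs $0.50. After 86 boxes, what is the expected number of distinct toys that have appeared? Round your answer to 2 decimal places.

39.05

For each toy, P(seen in 86 boxes) = 1 - (45/46)^86 = 0.849.
By linearity of expectation, E[distinct seen] = 46·(1 - (45/46)^86) = 39.052.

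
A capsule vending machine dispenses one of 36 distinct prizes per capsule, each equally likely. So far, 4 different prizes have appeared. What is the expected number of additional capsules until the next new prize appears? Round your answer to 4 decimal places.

1.1250

Each capsule yields a new prize with probability (36-4)/36 = 32/36, so the wait is geometric with mean 36/32.
E = 36/32 = 1.12500.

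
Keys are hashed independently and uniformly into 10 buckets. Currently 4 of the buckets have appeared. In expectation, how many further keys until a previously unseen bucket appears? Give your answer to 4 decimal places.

1.6667

Each key yields a new bucket with probability (10-4)/10 = 6/10, so the wait is geometric with mean 10/6.
E = 10/6 = 1.66667.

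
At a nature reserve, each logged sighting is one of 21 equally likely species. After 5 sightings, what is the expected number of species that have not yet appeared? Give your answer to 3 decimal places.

16.454

For each species, P(unseen after 5) = (20/21)^5 = 0.7835.
By linearity of expectation, E[unseen] = 21·(20/21)^5 = 16.4540.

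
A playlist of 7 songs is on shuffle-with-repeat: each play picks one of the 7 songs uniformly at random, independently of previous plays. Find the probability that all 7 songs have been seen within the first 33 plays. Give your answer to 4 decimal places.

0.9571

By inclusion–exclusion over which songs are missing,
P(all seen) = Σ_{j=0}^{7} (-1)^j C(7,j)((7-j)/7)^33
= 1.00000 - 0.04324 + 0.00032 - 0.00000 + 0.00000 - 0.00000 + 0.00000 - 0.00000
= 0.95708.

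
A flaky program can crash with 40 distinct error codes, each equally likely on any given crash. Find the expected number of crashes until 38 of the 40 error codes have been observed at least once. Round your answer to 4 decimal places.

111.1417

With k distinct error codes already seen, the next new one arrives after an expected 40/(40-k) crashes.
Sum over k = 0,...,37: E = 40/40 + 40/39 + 40/38 + ... + 40/4 + 40/3 = 111.14172.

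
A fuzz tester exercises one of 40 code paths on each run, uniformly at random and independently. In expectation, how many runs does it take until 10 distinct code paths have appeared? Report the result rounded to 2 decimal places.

Going from k to k+1 distinct takes a geometric number of runs with mean 40/(40-k).
Sum over k = 0,...,9: E = 40/40 + 40/39 + 40/38 + ... + 40/32 + 40/31 = 11.342.

11.34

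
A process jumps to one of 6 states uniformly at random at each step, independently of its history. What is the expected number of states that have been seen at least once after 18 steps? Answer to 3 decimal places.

For each state, P(seen in 18 steps) = 1 - (5/6)^18 = 0.9624.
By linearity of expectation, E[distinct seen] = 6·(1 - (5/6)^18) = 5.7746.

5.775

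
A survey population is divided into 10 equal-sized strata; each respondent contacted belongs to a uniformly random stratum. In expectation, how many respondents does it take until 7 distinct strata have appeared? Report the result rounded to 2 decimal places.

Going from k to k+1 distinct takes a geometric number of respondents with mean 10/(10-k).
Sum over k = 0,...,6: E = 10/10 + 10/9 + 10/8 + ... + 10/5 + 10/4 = 10.956.

10.96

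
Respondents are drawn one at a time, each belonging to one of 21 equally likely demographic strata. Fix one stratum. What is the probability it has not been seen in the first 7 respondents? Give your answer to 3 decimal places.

On each respondent the fixed stratum fails to appear with probability 20/21.
P(still missing after 7) = (20/21)^7 = 0.7107.

0.711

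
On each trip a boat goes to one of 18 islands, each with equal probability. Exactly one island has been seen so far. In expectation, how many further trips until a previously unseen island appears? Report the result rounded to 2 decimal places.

Each trip yields a new island with probability (18-1)/18 = 17/18, so the wait is geometric with mean 18/17.
E = 18/17 = 1.059.

1.06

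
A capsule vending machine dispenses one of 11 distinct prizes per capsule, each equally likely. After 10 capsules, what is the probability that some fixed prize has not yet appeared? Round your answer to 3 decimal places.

On each capsule the fixed prize fails to appear with probability 10/11.
P(still missing after 10) = (10/11)^10 = 0.3855.

0.386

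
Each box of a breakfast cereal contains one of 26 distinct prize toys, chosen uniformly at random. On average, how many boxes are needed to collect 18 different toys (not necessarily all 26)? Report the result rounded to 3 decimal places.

Going from k to k+1 distinct takes a geometric number of boxes with mean 26/(26-k).
Sum over k = 0,...,17: E = 26/26 + 26/25 + 26/24 + ... + 26/10 + 26/9 = 29.5506.

29.551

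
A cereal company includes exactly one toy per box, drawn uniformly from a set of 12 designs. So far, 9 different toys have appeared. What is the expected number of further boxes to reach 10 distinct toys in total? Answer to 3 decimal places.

4.000

The wait to go from k to k+1 distinct toys is geometric with mean 12/(12-k).
Only the k = 9 term is needed: E = 12/3 = 4.0000.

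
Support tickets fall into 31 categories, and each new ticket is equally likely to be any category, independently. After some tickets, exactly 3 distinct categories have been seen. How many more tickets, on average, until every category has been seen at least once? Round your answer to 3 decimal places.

121.742

From k distinct to k+1 distinct takes on average 31/(31-k) tickets.
Sum over k = 3,...,30: E = 31/28 + 31/27 + 31/26 + ... + 31/2 + 31/1 = 121.7423.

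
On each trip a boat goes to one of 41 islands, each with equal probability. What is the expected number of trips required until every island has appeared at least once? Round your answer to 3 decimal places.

After k distinct islands have appeared, the next trip gives a new one with probability (41-k)/41, so the expected wait for the (k+1)-th is 41/(41-k).
E[T] = 41/41 + 41/40 + 41/39 + ... + 41/2 + 41/1 = 41·H_{41}.
H_{41} = 4.3029, so E[T] = 176.4203.

176.420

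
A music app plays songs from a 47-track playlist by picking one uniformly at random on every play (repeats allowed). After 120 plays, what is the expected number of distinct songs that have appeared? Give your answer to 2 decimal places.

For each song, P(seen in 120 plays) = 1 - (46/47)^120 = 0.924.
By linearity of expectation, E[distinct seen] = 47·(1 - (46/47)^120) = 43.441.

43.44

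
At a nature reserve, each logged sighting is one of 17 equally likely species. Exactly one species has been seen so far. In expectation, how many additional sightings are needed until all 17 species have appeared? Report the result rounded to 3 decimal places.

With k distinct species already seen, the next new one takes an expected 17/(17-k) sightings.
Sum over k = 1,...,16: E = 17/16 + 17/15 + 17/14 + ... + 17/2 + 17/1 = 57.4724.

57.472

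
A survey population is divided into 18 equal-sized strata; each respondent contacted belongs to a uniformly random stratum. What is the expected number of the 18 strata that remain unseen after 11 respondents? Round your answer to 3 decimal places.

For each stratum, P(unseen after 11) = (17/18)^11 = 0.5333.
By linearity of expectation, E[unseen] = 18·(17/18)^11 = 9.5987.

9.599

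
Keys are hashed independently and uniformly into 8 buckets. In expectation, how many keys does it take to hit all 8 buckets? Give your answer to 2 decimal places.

After k distinct buckets have appeared, the next key gives a new one with probability (8-k)/8, so the expected wait for the (k+1)-th is 8/(8-k).
E[T] = 8/8 + 8/7 + 8/6 + ... + 8/2 + 8/1 = 8·H_{8}.
H_{8} = 2.718, so E[T] = 21.743.

21.74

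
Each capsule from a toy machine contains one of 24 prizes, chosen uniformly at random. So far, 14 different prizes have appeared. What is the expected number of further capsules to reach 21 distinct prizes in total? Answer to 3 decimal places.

26.295

The wait to go from k to k+1 distinct prizes is geometric with mean 24/(24-k).
Sum over k = 14,...,20: E = 24/10 + 24/9 + 24/8 + ... + 24/5 + 24/4 = 26.2952.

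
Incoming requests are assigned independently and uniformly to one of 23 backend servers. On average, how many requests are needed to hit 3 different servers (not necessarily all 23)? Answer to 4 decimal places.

3.1407

Going from k to k+1 distinct takes a geometric number of requests with mean 23/(23-k).
Sum over k = 0,...,2: E = 23/23 + 23/22 + 23/21 = 3.14069.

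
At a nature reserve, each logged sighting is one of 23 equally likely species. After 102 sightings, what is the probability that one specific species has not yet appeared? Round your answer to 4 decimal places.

Each sighting misses the fixed species with probability (23-1)/23 = 22/23, independently.
P(still missing after 102) = (22/23)^102 = 0.01074.

0.0107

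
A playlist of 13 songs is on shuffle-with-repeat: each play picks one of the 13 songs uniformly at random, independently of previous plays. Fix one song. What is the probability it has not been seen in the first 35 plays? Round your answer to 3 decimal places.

0.061

Each play misses the fixed song with probability (13-1)/13 = 12/13, independently.
P(still missing after 35) = (12/13)^35 = 0.0607.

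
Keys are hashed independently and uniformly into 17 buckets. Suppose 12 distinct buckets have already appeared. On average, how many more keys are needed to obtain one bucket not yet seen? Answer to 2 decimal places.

3.40

The number of keys until the next new bucket is geometric with success probability 5/17, so its mean is 17/5.
E = 17/5 = 3.400.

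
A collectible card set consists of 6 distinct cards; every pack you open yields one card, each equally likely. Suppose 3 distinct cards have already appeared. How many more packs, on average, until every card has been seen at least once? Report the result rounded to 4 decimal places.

11.0000

The wait to go from k to k+1 distinct cards is geometric with mean 6/(6-k).
Sum over k = 3,...,5: E = 6/3 + 6/2 + 6/1 = 11.00000.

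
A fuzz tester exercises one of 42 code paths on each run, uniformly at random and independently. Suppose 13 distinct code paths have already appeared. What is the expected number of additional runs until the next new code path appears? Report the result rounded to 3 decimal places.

The number of runs until the next new code path is geometric with success probability 29/42, so its mean is 42/29.
E = 42/29 = 1.4483.

1.448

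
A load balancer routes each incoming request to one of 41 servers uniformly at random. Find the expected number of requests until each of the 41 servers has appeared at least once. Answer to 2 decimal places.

176.42

After k distinct servers have appeared, the next request gives a new one with probability (41-k)/41, so the expected wait for the (k+1)-th is 41/(41-k).
E[T] = 41/41 + 41/40 + 41/39 + ... + 41/2 + 41/1 = 41·H_{41}.
H_{41} = 4.303, so E[T] = 176.420.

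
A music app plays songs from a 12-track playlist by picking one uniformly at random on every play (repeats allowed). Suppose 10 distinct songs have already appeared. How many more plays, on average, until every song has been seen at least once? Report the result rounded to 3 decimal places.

From k distinct to k+1 distinct takes on average 12/(12-k) plays.
Sum over k = 10,...,11: E = 12/2 + 12/1 = 18.0000.

18.000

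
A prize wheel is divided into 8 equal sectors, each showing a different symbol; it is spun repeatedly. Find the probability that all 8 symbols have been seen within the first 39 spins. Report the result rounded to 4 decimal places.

0.9566

By inclusion–exclusion over which symbols are missing,
P(all seen) = Σ_{j=0}^{8} (-1)^j C(8,j)((8-j)/8)^39
= 1.00000 - 0.04379 + 0.00038 - 0.00000 + 0.00000 - 0.00000 + 0.00000 - 0.00000 + 0.00000
= 0.95658.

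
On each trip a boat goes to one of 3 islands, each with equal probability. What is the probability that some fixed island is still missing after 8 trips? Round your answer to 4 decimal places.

On each trip the fixed island fails to appear with probability 2/3.
P(still missing after 8) = (2/3)^8 = 0.03902.

0.0390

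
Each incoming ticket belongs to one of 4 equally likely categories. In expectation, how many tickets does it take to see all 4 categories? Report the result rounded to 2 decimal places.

8.33

Split into phases: going from k distinct to k+1 distinct takes on average 4/(4-k) tickets.
E[T] = 4/4 + 4/3 + 4/2 + 4/1 = 4·H_{4}.
H_{4} = 2.083, so E[T] = 8.333.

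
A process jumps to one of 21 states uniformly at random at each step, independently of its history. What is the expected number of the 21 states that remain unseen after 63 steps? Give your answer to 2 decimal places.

0.97

For each state, P(unseen after 63) = (20/21)^63 = 0.046.
By linearity of expectation, E[unseen] = 21·(20/21)^63 = 0.971.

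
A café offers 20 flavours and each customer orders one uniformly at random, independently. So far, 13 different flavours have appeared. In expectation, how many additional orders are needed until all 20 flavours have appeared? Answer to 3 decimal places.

51.857

From k distinct to k+1 distinct takes on average 20/(20-k) orders.
Sum over k = 13,...,19: E = 20/7 + 20/6 + 20/5 + ... + 20/2 + 20/1 = 51.8571.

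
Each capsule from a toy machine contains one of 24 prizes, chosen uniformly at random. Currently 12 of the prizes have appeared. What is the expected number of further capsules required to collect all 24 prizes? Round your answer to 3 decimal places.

74.477

The wait to go from k to k+1 distinct prizes is geometric with mean 24/(24-k).
Sum over k = 12,...,23: E = 24/12 + 24/11 + 24/10 + ... + 24/2 + 24/1 = 74.4771.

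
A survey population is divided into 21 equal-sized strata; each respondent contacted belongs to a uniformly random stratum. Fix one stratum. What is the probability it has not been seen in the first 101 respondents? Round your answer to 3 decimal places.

On each respondent the fixed stratum fails to appear with probability 20/21.
P(still missing after 101) = (20/21)^101 = 0.0072.

0.007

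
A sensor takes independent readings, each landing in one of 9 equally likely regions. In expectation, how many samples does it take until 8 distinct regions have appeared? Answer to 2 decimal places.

16.46

With k distinct regions already seen, the next new one arrives after an expected 9/(9-k) samples.
Sum over k = 0,...,7: E = 9/9 + 9/8 + 9/7 + ... + 9/3 + 9/2 = 16.461.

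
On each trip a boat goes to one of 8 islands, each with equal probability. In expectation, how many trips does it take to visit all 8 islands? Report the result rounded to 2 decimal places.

After k distinct islands have appeared, the next trip gives a new one with probability (8-k)/8, so the expected wait for the (k+1)-th is 8/(8-k).
E[T] = 8/8 + 8/7 + 8/6 + ... + 8/2 + 8/1 = 8·H_{8}.
H_{8} = 2.718, so E[T] = 21.743.

21.74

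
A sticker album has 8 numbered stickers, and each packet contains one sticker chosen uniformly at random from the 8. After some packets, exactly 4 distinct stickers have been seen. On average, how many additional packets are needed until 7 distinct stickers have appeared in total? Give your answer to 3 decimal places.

8.667

From k distinct to k+1 distinct takes on average 8/(8-k) packets.
Sum over k = 4,...,6: E = 8/4 + 8/3 + 8/2 = 8.6667.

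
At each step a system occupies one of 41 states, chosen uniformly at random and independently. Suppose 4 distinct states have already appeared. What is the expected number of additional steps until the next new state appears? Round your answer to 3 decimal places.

1.108

The number of steps until the next new state is geometric with success probability 37/41, so its mean is 41/37.
E = 41/37 = 1.1081.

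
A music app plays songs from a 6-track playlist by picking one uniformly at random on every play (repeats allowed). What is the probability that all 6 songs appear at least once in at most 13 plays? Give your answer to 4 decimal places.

By inclusion–exclusion over which songs are missing,
P(all seen) = Σ_{j=0}^{6} (-1)^j C(6,j)((6-j)/6)^13
= 1.00000 - 0.56078 + 0.07707 - 0.00244 + 0.00001 - 0.00000 + 0.00000
= 0.51386.

0.5139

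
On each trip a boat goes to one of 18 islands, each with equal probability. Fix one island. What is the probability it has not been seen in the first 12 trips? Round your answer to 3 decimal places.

Each trip misses the fixed island with probability (18-1)/18 = 17/18, independently.
P(still missing after 12) = (17/18)^12 = 0.5036.

0.504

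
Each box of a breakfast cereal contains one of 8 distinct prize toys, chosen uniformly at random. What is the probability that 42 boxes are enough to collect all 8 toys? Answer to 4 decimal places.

Let A_i be the event that toy i is missing after 42 boxes. By inclusion–exclusion on the A_i,
P(all seen) = Σ_{j=0}^{8} (-1)^j C(8,j)((8-j)/8)^42
= 1.00000 - 0.02934 + 0.00016 - 0.00000 + 0.00000 - 0.00000 + 0.00000 - 0.00000 + 0.00000
= 0.97082.

0.9708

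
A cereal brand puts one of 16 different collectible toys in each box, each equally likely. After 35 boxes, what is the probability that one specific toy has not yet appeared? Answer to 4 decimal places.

Each box misses the fixed toy with probability (16-1)/16 = 15/16, independently.
P(still missing after 35) = (15/16)^35 = 0.10447.

0.1045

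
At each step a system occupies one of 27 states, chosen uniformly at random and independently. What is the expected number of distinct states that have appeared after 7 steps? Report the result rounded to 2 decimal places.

For each state, P(seen in 7 steps) = 1 - (26/27)^7 = 0.232.
By linearity of expectation, E[distinct seen] = 27·(1 - (26/27)^7) = 6.268.

6.27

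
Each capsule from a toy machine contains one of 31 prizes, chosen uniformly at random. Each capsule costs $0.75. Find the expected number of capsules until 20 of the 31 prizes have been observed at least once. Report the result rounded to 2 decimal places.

Going from k to k+1 distinct takes a geometric number of capsules with mean 31/(31-k).
Sum over k = 0,...,19: E = 31/31 + 31/30 + 31/29 + ... + 31/13 + 31/12 = 31.228.

31.23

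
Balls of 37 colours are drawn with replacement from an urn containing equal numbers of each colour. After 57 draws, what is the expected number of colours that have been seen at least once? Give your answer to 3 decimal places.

For each colour, P(seen in 57 draws) = 1 - (36/37)^57 = 0.7902.
By linearity of expectation, E[distinct seen] = 37·(1 - (36/37)^57) = 29.2385.

29.238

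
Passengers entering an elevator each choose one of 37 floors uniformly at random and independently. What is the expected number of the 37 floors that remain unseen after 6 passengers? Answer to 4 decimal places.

For each floor, P(unseen after 6) = (36/37)^6 = 0.84841.
By linearity of expectation, E[unseen] = 37·(36/37)^6 = 31.39109.

31.3911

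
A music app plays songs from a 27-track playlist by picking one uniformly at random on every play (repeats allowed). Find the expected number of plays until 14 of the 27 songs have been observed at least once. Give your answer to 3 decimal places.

With k distinct songs already seen, the next new one arrives after an expected 27/(27-k) plays.
Sum over k = 0,...,13: E = 27/27 + 27/26 + 27/25 + ... + 27/15 + 27/14 = 19.2057.

19.206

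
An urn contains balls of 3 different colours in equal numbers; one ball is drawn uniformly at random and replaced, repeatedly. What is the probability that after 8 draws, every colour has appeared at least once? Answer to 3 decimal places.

0.883

Let A_i be the event that colour i is missing after 8 draws. By inclusion–exclusion on the A_i,
P(all seen) = Σ_{j=0}^{3} (-1)^j C(3,j)((3-j)/3)^8
= 1.0000 - 0.1171 + 0.0005 - 0.0000
= 0.8834.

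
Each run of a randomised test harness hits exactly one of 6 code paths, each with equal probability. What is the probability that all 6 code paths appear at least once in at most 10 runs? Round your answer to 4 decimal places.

Let A_i be the event that code path i is missing after 10 runs. By inclusion–exclusion on the A_i,
P(all seen) = Σ_{j=0}^{6} (-1)^j C(6,j)((6-j)/6)^10
= 1.00000 - 0.96903 + 0.26012 - 0.01953 + 0.00025 - 0.00000 + 0.00000
= 0.27181.

0.2718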